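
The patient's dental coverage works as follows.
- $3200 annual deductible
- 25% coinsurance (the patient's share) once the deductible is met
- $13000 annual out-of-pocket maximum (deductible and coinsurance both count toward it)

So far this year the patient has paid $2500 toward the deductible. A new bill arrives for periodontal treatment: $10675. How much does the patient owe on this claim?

$3193.75

$2500 of the $3200 deductible is already met, leaving $700.
After the $700 deductible portion, $10675 − $700 = $9975 is subject to coinsurance.
Coinsurance: $9975 × 25% = $2493.75.
That puts the patient's cost at $700 + $2493.75 = $3193.75 before any cap.
Total out-of-pocket so far would be $2500 + $3193.75 = $5693.75, below the $13000 cap — no reduction.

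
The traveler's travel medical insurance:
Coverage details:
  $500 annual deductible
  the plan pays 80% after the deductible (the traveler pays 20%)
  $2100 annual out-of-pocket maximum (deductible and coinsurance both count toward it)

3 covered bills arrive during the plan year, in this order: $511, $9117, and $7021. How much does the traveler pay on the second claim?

Claim 1 ($511): $500 to deductible, leaving $11; coinsurance $11 × 20% = $2.20. Cost to traveler: $502.20. OOP to date $502.20.
Claim 2 ($9117): 20% coinsurance on $9117 = $1823.40. Adding that to $502.20 gives $2325.60, past the $2100 cap; traveler pays only $2100 − $502.20 = $1597.80.

$1597.80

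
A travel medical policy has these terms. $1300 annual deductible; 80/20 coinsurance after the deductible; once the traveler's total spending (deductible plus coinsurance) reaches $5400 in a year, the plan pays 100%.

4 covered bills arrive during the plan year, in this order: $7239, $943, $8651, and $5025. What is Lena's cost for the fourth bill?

Claim 1 ($7239): $1300 to deductible, leaving $5939; 20% of $5939 = $1187.80. Cost to traveler: $2487.80. OOP to date $2487.80.
Claim 2 ($943): 20% coinsurance on $943 = $188.60. Traveler owes $188.60 (running OOP $2676.40).
Claim 3 ($8651): deductible already satisfied, so traveler's share is 20% × $8651 = $1730.20. Cost to traveler: $1730.20. OOP to date $4406.60.
Claim 4 ($5025): 20% coinsurance on $5025 = $1005. That would push OOP to $5411.60, over the $5400 cap, so traveler pays $5400 − $4406.60 = $993.40.

$993.40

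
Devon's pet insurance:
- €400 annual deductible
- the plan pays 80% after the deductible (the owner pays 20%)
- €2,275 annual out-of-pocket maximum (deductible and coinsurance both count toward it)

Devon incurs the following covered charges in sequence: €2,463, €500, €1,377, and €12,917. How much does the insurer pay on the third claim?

€1,101.60

Claim 1 (€2,463): €400 finishes the deductible; €2,063 goes to coinsurance; 20% of €2,063 = €412.60. Owner owes €812.60 (running OOP €812.60). Plan pays €2,463 − €812.60 = €1,650.40.
Claim 2 (€500): deductible met; 20% of €500 = €100. Owner pays €100; OOP now €912.60. Plan pays €500 − €100 = €400.
Claim 3 (€1,377): 20% coinsurance on €1,377 = €275.40. Owner owes €275.40 (running OOP €1,188). Plan pays €1,377 − €275.40 = €1,101.60.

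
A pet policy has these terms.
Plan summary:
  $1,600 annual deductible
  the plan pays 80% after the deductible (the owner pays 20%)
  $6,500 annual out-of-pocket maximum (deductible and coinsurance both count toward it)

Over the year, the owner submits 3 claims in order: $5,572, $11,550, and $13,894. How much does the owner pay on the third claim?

Claim 1 — $5,572: $1,600 finishes the deductible; $3,972 goes to coinsurance; owner's 20% is $794.40. Cost to owner: $2,394.40. OOP to date $2,394.40.
Claim 2 — $11,550: deductible met; 20% of $11,550 = $2,310. Owner pays $2,310; OOP now $4,704.40.
Claim 3 — $13,894: deductible met; 20% of $13,894 = $2,778.80. That would push OOP to $7,483.20, over the $6,500 cap, so owner pays $6,500 − $4,704.40 = $1,795.60.

$1,795.60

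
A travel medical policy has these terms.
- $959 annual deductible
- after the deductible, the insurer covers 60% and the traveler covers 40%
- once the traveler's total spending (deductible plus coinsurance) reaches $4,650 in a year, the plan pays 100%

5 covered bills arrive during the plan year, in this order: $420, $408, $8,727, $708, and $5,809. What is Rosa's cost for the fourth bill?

$252.60

Claim 1 ($420): all of it applies to the deductible. Traveler owes $420 (running OOP $420).
Claim 2 ($408): all of it applies to the deductible. Traveler owes $408 (running OOP $828).
Claim 3 ($8,727): $131 to deductible, leaving $8,596; traveler's 40% is $3,438.40. Cost to traveler: $3,569.40. OOP to date $4,397.40.
Claim 4 ($708): 40% coinsurance on $708 = $283.20. OOP would hit $4,680.60 > $4,650, so the cap limits the traveler to $4,650 − $4,397.40 = $252.60.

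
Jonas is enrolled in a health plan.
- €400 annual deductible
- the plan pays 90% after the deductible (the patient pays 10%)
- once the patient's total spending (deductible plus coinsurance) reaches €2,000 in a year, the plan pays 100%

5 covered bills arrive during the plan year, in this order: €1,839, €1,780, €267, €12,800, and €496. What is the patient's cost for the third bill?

#1 (€1,839): €400 to deductible, leaving €1,439; 10% of €1,439 = €143.90. Patient owes €543.90 (running OOP €543.90).
#2 (€1,780): 10% coinsurance on €1,780 = €178. Patient owes €178 (running OOP €721.90).
#3 (€267): 10% coinsurance on €267 = €26.70. Cost to patient: €26.70. OOP to date €748.60.

€26.70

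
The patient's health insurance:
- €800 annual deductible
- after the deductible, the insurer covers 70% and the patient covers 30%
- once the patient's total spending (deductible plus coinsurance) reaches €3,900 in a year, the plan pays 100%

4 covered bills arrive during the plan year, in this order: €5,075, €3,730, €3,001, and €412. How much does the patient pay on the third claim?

Bill 1, €5,075: deductible takes €800, €4,275 remains; coinsurance €4,275 × 30% = €1,282.50. Patient owes €2,082.50 (running OOP €2,082.50).
Bill 2, €3,730: 30% coinsurance on €3,730 = €1,119. Patient pays €1,119; OOP now €3,201.50.
Bill 3, €3,001: 30% coinsurance on €3,001 = €900.30. OOP would hit €4,101.80 > €3,900, so the cap limits the patient to €3,900 − €3,201.50 = €698.50.

€698.50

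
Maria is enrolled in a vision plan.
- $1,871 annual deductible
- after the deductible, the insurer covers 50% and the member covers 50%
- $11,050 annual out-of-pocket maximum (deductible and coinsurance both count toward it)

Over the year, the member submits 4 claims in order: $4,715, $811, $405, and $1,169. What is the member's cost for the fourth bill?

$584.50

Claim 1 ($4,715): $1,871 to deductible, leaving $2,844; coinsurance $2,844 × 50% = $1,422. Member owes $3,293 (running OOP $3,293).
Claim 2 ($811): deductible already satisfied, so member's share is 50% × $811 = $405.50. Cost to member: $405.50. OOP to date $3,698.50.
Claim 3 ($405): 50% coinsurance on $405 = $202.50. Member pays $202.50; OOP now $3,901.
Claim 4 ($1,169): 50% coinsurance on $1,169 = $584.50. Member pays $584.50; OOP now $4,485.50.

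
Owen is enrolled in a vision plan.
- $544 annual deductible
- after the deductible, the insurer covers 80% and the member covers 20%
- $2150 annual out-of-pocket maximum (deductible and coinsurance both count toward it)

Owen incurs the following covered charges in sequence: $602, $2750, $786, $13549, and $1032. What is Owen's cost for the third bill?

$157.20

Claim 1 ($602): $544 finishes the deductible; $58 goes to coinsurance; member's 20% is $11.60. Member pays $555.60; OOP now $555.60.
Claim 2 ($2750): 20% coinsurance on $2750 = $550. Member pays $550; OOP now $1105.60.
Claim 3 ($786): 20% coinsurance on $786 = $157.20. Member pays $157.20; OOP now $1262.80.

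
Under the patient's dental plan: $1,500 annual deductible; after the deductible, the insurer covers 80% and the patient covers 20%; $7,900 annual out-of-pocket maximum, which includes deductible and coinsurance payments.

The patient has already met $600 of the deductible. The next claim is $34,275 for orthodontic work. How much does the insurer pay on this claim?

$600 of the $1,500 deductible is already met, leaving $900.
After the $900 deductible portion, $34,275 − $900 = $33,375 is subject to coinsurance.
Coinsurance: $33,375 × 20% = $6,675.
That puts the patient's cost at $900 + $6,675 = $7,575 before any cap.
That would bring total out-of-pocket to $8,175, past the $7,900 cap. The patient is capped at $7,900 − $600 = $7,300 on this claim.
The plan picks up $34,275 − $7,300 = $26,975.

$26,975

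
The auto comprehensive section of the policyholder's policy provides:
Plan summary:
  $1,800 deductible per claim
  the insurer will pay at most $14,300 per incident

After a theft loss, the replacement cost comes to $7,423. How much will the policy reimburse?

$5,623

Subtract the deductible: $7,423 − $1,800 = $5,623.
$5,623 is within the $14,300 limit, so the insurer pays $5,623.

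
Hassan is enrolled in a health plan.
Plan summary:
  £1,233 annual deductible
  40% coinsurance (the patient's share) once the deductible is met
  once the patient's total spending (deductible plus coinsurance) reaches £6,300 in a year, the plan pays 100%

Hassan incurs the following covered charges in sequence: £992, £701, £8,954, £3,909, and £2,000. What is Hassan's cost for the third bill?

Claim 1 (£992): fully absorbed by the deductible. Cost to patient: £992. OOP to date £992.
Claim 2 (£701): £241 to deductible, leaving £460; coinsurance £460 × 40% = £184. Cost to patient: £425. OOP to date £1,417.
Claim 3 (£8,954): deductible met; 40% of £8,954 = £3,581.60. Patient owes £3,581.60 (running OOP £4,998.60).

£3,581.60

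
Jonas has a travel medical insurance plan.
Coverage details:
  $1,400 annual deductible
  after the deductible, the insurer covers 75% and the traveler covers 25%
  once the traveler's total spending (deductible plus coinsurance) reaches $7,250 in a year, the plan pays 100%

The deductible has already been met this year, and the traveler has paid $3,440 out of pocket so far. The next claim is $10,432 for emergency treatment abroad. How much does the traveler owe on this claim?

$2,608

The deductible is already satisfied, so the full bill goes to coinsurance.
Coinsurance: $10,432 × 25% = $2,608.
Total out-of-pocket so far would be $3,440 + $2,608 = $6,048, below the $7,250 cap — no reduction.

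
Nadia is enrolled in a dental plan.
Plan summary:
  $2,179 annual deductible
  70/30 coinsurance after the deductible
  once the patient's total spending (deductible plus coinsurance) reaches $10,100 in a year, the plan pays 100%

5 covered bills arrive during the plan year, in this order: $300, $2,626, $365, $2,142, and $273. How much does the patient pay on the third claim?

Claim 1 — $300: all of it applies to the deductible. Patient owes $300 (running OOP $300).
Claim 2 — $2,626: $1,879 to deductible, leaving $747; patient's 30% is $224.10. Patient pays $2,103.10; OOP now $2,403.10.
Claim 3 — $365: deductible already satisfied, so patient's share is 30% × $365 = $109.50. Patient owes $109.50 (running OOP $2,512.60).

$109.50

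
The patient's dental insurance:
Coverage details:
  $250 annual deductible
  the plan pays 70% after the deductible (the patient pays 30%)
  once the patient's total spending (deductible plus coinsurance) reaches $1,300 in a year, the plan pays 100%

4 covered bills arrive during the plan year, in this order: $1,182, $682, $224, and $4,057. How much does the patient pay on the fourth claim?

$498.60

Claim 1 ($1,182): $250 finishes the deductible; $932 goes to coinsurance; coinsurance $932 × 30% = $279.60. Patient pays $529.60; OOP now $529.60.
Claim 2 ($682): deductible already satisfied, so patient's share is 30% × $682 = $204.60. Patient owes $204.60 (running OOP $734.20).
Claim 3 ($224): deductible already satisfied, so patient's share is 30% × $224 = $67.20. Cost to patient: $67.20. OOP to date $801.40.
Claim 4 ($4,057): deductible already satisfied, so patient's share is 30% × $4,057 = $1,217.10. Adding that to $801.40 gives $2,018.50, past the $1,300 cap; patient pays only $1,300 − $801.40 = $498.60.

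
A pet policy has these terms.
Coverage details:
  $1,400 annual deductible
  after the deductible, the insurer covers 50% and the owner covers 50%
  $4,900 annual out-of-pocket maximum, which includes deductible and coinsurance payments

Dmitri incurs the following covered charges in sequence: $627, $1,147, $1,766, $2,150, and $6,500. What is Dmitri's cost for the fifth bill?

Claim 1 — $627: all of it applies to the deductible. Cost to owner: $627. OOP to date $627.
Claim 2 — $1,147: $773 to deductible, leaving $374; owner's 50% is $187. Cost to owner: $960. OOP to date $1,587.
Claim 3 — $1,766: deductible already satisfied, so owner's share is 50% × $1,766 = $883. Owner owes $883 (running OOP $2,470).
Claim 4 — $2,150: deductible met; 50% of $2,150 = $1,075. Owner owes $1,075 (running OOP $3,545).
Claim 5 — $6,500: deductible already satisfied, so owner's share is 50% × $6,500 = $3,250. That would push OOP to $6,795, over the $4,900 cap, so owner pays $4,900 − $3,545 = $1,355.

$1,355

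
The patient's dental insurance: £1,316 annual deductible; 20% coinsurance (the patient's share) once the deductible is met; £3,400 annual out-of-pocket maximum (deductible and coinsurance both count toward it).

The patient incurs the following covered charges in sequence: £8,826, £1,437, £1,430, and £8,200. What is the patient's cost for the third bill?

#1 (£8,826): deductible takes £1,316, £7,510 remains; patient's 20% is £1,502. Patient pays £2,818; OOP now £2,818.
#2 (£1,437): 20% coinsurance on £1,437 = £287.40. Patient owes £287.40 (running OOP £3,105.40).
#3 (£1,430): deductible met; 20% of £1,430 = £286. Patient pays £286; OOP now £3,391.40.

£286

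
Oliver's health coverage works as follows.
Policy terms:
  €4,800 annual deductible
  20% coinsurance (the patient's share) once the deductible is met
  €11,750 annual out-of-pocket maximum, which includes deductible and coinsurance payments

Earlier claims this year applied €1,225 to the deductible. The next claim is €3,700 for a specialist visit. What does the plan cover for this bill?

€100

€1,225 of the €4,800 deductible is already met, leaving €3,575.
The remaining €125 (= €3,700 − €3,575) moves to coinsurance.
Patient's 20% share of €125 is €25.
Patient responsibility before any cap: €3,575 + €25 = €3,600.
Total out-of-pocket so far would be €1,225 + €3,600 = €4,825, below the €11,750 cap — no reduction.
The plan picks up €3,700 − €3,600 = €100.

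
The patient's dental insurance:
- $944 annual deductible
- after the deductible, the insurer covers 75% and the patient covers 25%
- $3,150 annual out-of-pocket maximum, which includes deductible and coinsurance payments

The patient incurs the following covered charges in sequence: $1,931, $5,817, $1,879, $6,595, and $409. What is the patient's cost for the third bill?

#1 ($1,931): $944 to deductible, leaving $987; patient's 25% is $246.75. Cost to patient: $1,190.75. OOP to date $1,190.75.
#2 ($5,817): 25% coinsurance on $5,817 = $1,454.25. Patient pays $1,454.25; OOP now $2,645.
#3 ($1,879): 25% coinsurance on $1,879 = $469.75. Cost to patient: $469.75. OOP to date $3,114.75.

$469.75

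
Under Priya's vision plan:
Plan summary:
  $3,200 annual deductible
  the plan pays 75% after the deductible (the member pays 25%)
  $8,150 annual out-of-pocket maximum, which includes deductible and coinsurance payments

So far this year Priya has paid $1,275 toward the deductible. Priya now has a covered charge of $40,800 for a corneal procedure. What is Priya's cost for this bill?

Remaining deductible: $3,200 − $1,275 = $1,925.
That leaves $40,800 − $1,925 = $38,875 for coinsurance.
Member's 25% share of $38,875 is $9,718.75.
That puts the member's cost at $1,925 + $9,718.75 = $11,643.75 before any cap.
Year-to-date out-of-pocket would reach $1,275 + $11,643.75 = $12,918.75, above the $8,150 maximum, so the member pays only $8,150 − $1,275 = $6,875.

$6,875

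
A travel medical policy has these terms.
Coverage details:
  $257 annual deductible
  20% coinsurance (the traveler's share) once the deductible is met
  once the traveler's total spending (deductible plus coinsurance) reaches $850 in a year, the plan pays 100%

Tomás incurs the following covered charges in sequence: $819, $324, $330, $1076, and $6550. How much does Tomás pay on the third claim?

Claim 1 — $819: $257 to deductible, leaving $562; traveler's 20% is $112.40. Cost to traveler: $369.40. OOP to date $369.40.
Claim 2 — $324: deductible already satisfied, so traveler's share is 20% × $324 = $64.80. Traveler pays $64.80; OOP now $434.20.
Claim 3 — $330: deductible met; 20% of $330 = $66. Traveler owes $66 (running OOP $500.20).

$66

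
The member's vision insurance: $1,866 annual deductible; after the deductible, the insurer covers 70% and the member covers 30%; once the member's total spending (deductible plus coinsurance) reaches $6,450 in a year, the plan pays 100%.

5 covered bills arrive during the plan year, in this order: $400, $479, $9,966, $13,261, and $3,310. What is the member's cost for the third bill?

Claim 1 ($400): entire amount goes to the deductible. Cost to member: $400. OOP to date $400.
Claim 2 ($479): entire amount goes to the deductible. Cost to member: $479. OOP to date $879.
Claim 3 ($9,966): $987 finishes the deductible; $8,979 goes to coinsurance; coinsurance $8,979 × 30% = $2,693.70. Member pays $3,680.70; OOP now $4,559.70.

$3,680.70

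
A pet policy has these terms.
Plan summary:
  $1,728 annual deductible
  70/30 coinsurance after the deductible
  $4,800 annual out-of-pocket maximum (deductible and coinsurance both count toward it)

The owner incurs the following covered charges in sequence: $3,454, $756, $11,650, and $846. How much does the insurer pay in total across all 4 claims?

$11,906

Claim 1 ($3,454): deductible takes $1,728, $1,726 remains; owner's 30% is $517.80. Owner pays $2,245.80; OOP now $2,245.80. Insurer: $3,454 − $2,245.80 = $1,208.20.
Claim 2 ($756): deductible already satisfied, so owner's share is 30% × $756 = $226.80. Cost to owner: $226.80. OOP to date $2,472.60. Insurer: $756 − $226.80 = $529.20.
Claim 3 ($11,650): deductible already satisfied, so owner's share is 30% × $11,650 = $3,495. Adding that to $2,472.60 gives $5,967.60, past the $4,800 cap; owner pays only $4,800 − $2,472.60 = $2,327.40. Plan pays $11,650 − $2,327.40 = $9,322.60.
Claim 4 ($846): 30% coinsurance on $846 = $253.80. OOP would hit $5,053.80 > $4,800, so the cap limits the owner to $4,800 − $4,800 = $0. Insurer: $846 − $0 = $846.
Insurer total = bills − owner's total = $16,706 − $4,800 = $11,906.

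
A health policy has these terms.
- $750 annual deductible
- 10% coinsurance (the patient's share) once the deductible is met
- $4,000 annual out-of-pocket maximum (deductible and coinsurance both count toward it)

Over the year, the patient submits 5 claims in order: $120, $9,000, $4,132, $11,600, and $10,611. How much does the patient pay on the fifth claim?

$839.80

Bill 1, $120: all of it applies to the deductible. Patient pays $120; OOP now $120.
Bill 2, $9,000: $630 finishes the deductible; $8,370 goes to coinsurance; coinsurance $8,370 × 10% = $837. Cost to patient: $1,467. OOP to date $1,587.
Bill 3, $4,132: deductible met; 10% of $4,132 = $413.20. Patient pays $413.20; OOP now $2,000.20.
Bill 4, $11,600: 10% coinsurance on $11,600 = $1,160. Cost to patient: $1,160. OOP to date $3,160.20.
Bill 5, $10,611: deductible already satisfied, so patient's share is 10% × $10,611 = $1,061.10. OOP would hit $4,221.30 > $4,000, so the cap limits the patient to $4,000 − $3,160.20 = $839.80.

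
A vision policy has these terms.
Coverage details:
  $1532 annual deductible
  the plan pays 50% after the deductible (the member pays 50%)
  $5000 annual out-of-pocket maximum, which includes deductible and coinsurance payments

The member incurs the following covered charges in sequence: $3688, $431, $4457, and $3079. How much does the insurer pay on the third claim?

Bill 1, $3688: deductible takes $1532, $2156 remains; coinsurance $2156 × 50% = $1078. Member pays $2610; OOP now $2610. Insurer: $3688 − $2610 = $1078.
Bill 2, $431: deductible already satisfied, so member's share is 50% × $431 = $215.50. Member owes $215.50 (running OOP $2825.50). Plan pays $431 − $215.50 = $215.50.
Bill 3, $4457: deductible already satisfied, so member's share is 50% × $4457 = $2228.50. That would push OOP to $5054, over the $5000 cap, so member pays $5000 − $2825.50 = $2174.50. Insurer: $4457 − $2174.50 = $2282.50.

$2282.50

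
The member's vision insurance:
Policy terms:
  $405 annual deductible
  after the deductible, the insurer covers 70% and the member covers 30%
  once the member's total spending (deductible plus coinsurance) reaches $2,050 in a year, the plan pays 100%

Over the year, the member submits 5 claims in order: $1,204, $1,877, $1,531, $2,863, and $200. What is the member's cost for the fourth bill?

$382.90

#1 ($1,204): $405 to deductible, leaving $799; member's 30% is $239.70. Member pays $644.70; OOP now $644.70.
#2 ($1,877): 30% coinsurance on $1,877 = $563.10. Member owes $563.10 (running OOP $1,207.80).
#3 ($1,531): 30% coinsurance on $1,531 = $459.30. Member owes $459.30 (running OOP $1,667.10).
#4 ($2,863): deductible already satisfied, so member's share is 30% × $2,863 = $858.90. OOP would hit $2,526 > $2,050, so the cap limits the member to $2,050 − $1,667.10 = $382.90.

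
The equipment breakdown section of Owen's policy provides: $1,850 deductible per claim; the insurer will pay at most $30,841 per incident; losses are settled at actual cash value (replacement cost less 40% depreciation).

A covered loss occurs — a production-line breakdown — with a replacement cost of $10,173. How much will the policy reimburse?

At 40% depreciation, ACV = $10,173 − $4,069.20 = $6,103.80.
After the deductible, $6,103.80 − $1,850 = $4,253.80 remains.
$4,253.80 is within the $30,841 limit, so the insurer pays $4,253.80.

$4,253.80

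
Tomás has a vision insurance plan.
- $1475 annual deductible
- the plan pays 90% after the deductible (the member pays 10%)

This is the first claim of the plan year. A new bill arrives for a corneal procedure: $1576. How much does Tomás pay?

$1485.10

The full $1475 deductible is still open; $1475 of this bill applies to it.
That leaves $1576 − $1475 = $101 for coinsurance.
10% of $101 = $10.10 falls to the member.
That puts the member's cost at $1475 + $10.10 = $1485.10.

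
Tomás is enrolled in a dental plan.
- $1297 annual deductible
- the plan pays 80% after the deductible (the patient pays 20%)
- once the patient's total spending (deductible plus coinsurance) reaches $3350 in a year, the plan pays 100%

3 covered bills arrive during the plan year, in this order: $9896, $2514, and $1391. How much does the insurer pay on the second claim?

$2180.80

Claim 1 — $9896: $1297 to deductible, leaving $8599; coinsurance $8599 × 20% = $1719.80. Patient pays $3016.80; OOP now $3016.80. Plan pays $9896 − $3016.80 = $6879.20.
Claim 2 — $2514: deductible met; 20% of $2514 = $502.80. OOP would hit $3519.60 > $3350, so the cap limits the patient to $3350 − $3016.80 = $333.20. Plan pays $2514 − $333.20 = $2180.80.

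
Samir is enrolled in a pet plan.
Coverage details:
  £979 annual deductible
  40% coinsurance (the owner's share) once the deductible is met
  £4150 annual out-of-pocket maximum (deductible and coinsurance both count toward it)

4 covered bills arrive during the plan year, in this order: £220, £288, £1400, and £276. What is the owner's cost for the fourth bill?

£110.40

Bill 1, £220: entire amount goes to the deductible. Owner owes £220 (running OOP £220).
Bill 2, £288: entire amount goes to the deductible. Cost to owner: £288. OOP to date £508.
Bill 3, £1400: £471 to deductible, leaving £929; coinsurance £929 × 40% = £371.60. Owner owes £842.60 (running OOP £1350.60).
Bill 4, £276: 40% coinsurance on £276 = £110.40. Owner pays £110.40; OOP now £1461.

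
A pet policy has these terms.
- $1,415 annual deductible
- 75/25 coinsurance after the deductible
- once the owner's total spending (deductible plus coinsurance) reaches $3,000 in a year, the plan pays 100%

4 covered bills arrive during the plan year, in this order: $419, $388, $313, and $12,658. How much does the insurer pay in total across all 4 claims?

#1 ($419): all of it applies to the deductible. Owner owes $419 (running OOP $419). Plan pays $419 − $419 = $0.
#2 ($388): fully absorbed by the deductible. Owner owes $388 (running OOP $807). Plan pays $388 − $388 = $0.
#3 ($313): entire amount goes to the deductible. Cost to owner: $313. OOP to date $1,120. Insurer: $313 − $313 = $0.
#4 ($12,658): $295 finishes the deductible; $12,363 goes to coinsurance; owner's 25% is $3,090.75. Claim cost before the cap: $295 + $3,090.75 = $3,385.75. OOP would hit $4,505.75 > $3,000, so the cap limits the owner to $3,000 − $1,120 = $1,880. Insurer: $12,658 − $1,880 = $10,778.
Insurer total = bills − owner's total = $13,778 − $3,000 = $10,778.

$10,778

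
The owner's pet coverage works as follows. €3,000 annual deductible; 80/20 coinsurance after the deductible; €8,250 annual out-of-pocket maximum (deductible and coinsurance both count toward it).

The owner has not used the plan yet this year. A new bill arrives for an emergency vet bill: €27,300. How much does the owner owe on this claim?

€7,860

Nothing has been paid toward the €3,000 deductible, so the first €3,000 of this charge is applied there.
After the €3,000 deductible portion, €27,300 − €3,000 = €24,300 is subject to coinsurance.
20% of €24,300 = €4,860 falls to the owner.
That puts the owner's cost at €3,000 + €4,860 = €7,860 before any cap.
Cumulative spending €0 + €7,860 = €7,860 stays under the €8,250 maximum.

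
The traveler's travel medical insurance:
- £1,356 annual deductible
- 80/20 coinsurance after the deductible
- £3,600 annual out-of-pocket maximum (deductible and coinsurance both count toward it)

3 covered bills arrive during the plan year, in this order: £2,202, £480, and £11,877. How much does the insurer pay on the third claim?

£9,898.20

#1 (£2,202): deductible takes £1,356, £846 remains; coinsurance £846 × 20% = £169.20. Traveler pays £1,525.20; OOP now £1,525.20. Plan pays £2,202 − £1,525.20 = £676.80.
#2 (£480): 20% coinsurance on £480 = £96. Cost to traveler: £96. OOP to date £1,621.20. Plan pays £480 − £96 = £384.
#3 (£11,877): deductible met; 20% of £11,877 = £2,375.40. Adding that to £1,621.20 gives £3,996.60, past the £3,600 cap; traveler pays only £3,600 − £1,621.20 = £1,978.80. Insurer: £11,877 − £1,978.80 = £9,898.20.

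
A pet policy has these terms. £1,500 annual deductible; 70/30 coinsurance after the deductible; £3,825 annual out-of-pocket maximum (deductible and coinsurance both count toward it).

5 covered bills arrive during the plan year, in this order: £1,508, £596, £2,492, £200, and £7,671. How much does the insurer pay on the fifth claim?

£6,334.80

Bill 1, £1,508: £1,500 finishes the deductible; £8 goes to coinsurance; 30% of £8 = £2.40. Owner pays £1,502.40; OOP now £1,502.40. Insurer: £1,508 − £1,502.40 = £5.60.
Bill 2, £596: 30% coinsurance on £596 = £178.80. Owner pays £178.80; OOP now £1,681.20. Plan pays £596 − £178.80 = £417.20.
Bill 3, £2,492: 30% coinsurance on £2,492 = £747.60. Owner pays £747.60; OOP now £2,428.80. Plan pays £2,492 − £747.60 = £1,744.40.
Bill 4, £200: 30% coinsurance on £200 = £60. Owner pays £60; OOP now £2,488.80. Insurer: £200 − £60 = £140.
Bill 5, £7,671: deductible met; 30% of £7,671 = £2,301.30. Adding that to £2,488.80 gives £4,790.10, past the £3,825 cap; owner pays only £3,825 − £2,488.80 = £1,336.20. Plan pays £7,671 − £1,336.20 = £6,334.80.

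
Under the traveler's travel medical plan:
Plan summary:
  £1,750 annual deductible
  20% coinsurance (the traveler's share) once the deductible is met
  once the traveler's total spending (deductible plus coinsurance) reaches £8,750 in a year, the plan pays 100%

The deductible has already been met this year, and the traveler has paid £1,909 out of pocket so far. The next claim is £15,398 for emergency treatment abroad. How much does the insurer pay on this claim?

£12,318.40

With the deductible met, the entire £15,398 is subject to coinsurance.
Traveler's 20% share of £15,398 is £3,079.60.
Total out-of-pocket so far would be £1,909 + £3,079.60 = £4,988.60, below the £8,750 cap — no reduction.
The plan picks up £15,398 − £3,079.60 = £12,318.40.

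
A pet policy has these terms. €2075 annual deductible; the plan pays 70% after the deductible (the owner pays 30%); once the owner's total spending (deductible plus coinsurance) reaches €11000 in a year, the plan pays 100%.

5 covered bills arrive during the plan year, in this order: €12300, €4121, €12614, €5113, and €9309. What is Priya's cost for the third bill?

Bill 1, €12300: €2075 finishes the deductible; €10225 goes to coinsurance; coinsurance €10225 × 30% = €3067.50. Cost to owner: €5142.50. OOP to date €5142.50.
Bill 2, €4121: deductible met; 30% of €4121 = €1236.30. Owner owes €1236.30 (running OOP €6378.80).
Bill 3, €12614: 30% coinsurance on €12614 = €3784.20. Owner owes €3784.20 (running OOP €10163).

€3784.20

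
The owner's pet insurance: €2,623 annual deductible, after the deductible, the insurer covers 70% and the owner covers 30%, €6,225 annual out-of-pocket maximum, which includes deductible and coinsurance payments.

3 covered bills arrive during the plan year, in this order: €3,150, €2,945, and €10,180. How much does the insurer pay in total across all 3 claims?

Bill 1, €3,150: €2,623 finishes the deductible; €527 goes to coinsurance; coinsurance €527 × 30% = €158.10. Owner owes €2,781.10 (running OOP €2,781.10). Plan pays €3,150 − €2,781.10 = €368.90.
Bill 2, €2,945: deductible already satisfied, so owner's share is 30% × €2,945 = €883.50. Owner pays €883.50; OOP now €3,664.60. Insurer: €2,945 − €883.50 = €2,061.50.
Bill 3, €10,180: deductible already satisfied, so owner's share is 30% × €10,180 = €3,054. OOP would hit €6,718.60 > €6,225, so the cap limits the owner to €6,225 − €3,664.60 = €2,560.40. Plan pays €10,180 − €2,560.40 = €7,619.60.
Insurer total: €368.90 + €2,061.50 + €7,619.60 = €10,050.

€10,050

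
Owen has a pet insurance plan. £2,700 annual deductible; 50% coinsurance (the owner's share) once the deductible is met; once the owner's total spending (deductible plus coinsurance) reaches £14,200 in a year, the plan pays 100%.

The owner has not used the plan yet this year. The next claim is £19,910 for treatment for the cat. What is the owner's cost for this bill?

Nothing has been paid toward the £2,700 deductible, so the first £2,700 of this charge is applied there.
The remaining £17,210 (= £19,910 − £2,700) moves to coinsurance.
Coinsurance: £17,210 × 50% = £8,605.
So the owner owes £2,700 + £8,605 = £11,305 before any cap.
Year-to-date out-of-pocket becomes £0 + £11,305 = £11,305, still under the £14,200 maximum, so no cap applies.

£11,305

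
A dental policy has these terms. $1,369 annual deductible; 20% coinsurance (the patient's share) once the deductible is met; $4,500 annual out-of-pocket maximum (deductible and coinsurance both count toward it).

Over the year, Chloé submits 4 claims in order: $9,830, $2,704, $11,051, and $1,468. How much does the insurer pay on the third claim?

Claim 1 ($9,830): $1,369 finishes the deductible; $8,461 goes to coinsurance; coinsurance $8,461 × 20% = $1,692.20. Patient owes $3,061.20 (running OOP $3,061.20). Plan pays $9,830 − $3,061.20 = $6,768.80.
Claim 2 ($2,704): deductible met; 20% of $2,704 = $540.80. Patient pays $540.80; OOP now $3,602. Plan pays $2,704 − $540.80 = $2,163.20.
Claim 3 ($11,051): 20% coinsurance on $11,051 = $2,210.20. Adding that to $3,602 gives $5,812.20, past the $4,500 cap; patient pays only $4,500 − $3,602 = $898. Insurer: $11,051 − $898 = $10,153.

$10,153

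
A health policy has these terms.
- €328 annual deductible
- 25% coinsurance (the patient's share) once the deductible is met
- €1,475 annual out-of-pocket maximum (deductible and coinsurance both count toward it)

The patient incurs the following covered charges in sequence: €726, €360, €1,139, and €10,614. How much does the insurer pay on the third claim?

€854.25

#1 (€726): €328 to deductible, leaving €398; 25% of €398 = €99.50. Patient pays €427.50; OOP now €427.50. Plan pays €726 − €427.50 = €298.50.
#2 (€360): 25% coinsurance on €360 = €90. Patient owes €90 (running OOP €517.50). Plan pays €360 − €90 = €270.
#3 (€1,139): deductible already satisfied, so patient's share is 25% × €1,139 = €284.75. Patient pays €284.75; OOP now €802.25. Plan pays €1,139 − €284.75 = €854.25.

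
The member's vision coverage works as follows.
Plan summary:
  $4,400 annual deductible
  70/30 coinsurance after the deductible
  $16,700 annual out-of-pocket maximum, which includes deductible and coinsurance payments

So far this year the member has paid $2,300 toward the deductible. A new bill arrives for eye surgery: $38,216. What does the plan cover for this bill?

$25,281.20

Remaining deductible: $4,400 − $2,300 = $2,100.
After the $2,100 deductible portion, $38,216 − $2,100 = $36,116 is subject to coinsurance.
Coinsurance: $36,116 × 30% = $10,834.80.
So the member owes $2,100 + $10,834.80 = $12,934.80 before any cap.
Cumulative spending $2,300 + $12,934.80 = $15,234.80 stays under the $16,700 maximum.
Insurer pays the balance: $38,216 − $12,934.80 = $25,281.20.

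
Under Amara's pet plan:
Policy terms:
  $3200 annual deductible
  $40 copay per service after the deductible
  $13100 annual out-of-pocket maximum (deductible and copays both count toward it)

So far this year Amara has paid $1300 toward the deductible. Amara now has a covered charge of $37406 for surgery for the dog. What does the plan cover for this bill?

$35466

Deductible still to meet: $3200 − $1300 = $1900.
After the $1900 deductible portion, $37406 − $1900 = $35506 is subject to the copay.
Copay on this service: $40.
So the owner owes $1900 + $40 = $1940 before any cap.
Total out-of-pocket so far would be $1300 + $1940 = $3240, below the $13100 cap — no reduction.
The insurer covers the remainder: $37406 − $1940 = $35466.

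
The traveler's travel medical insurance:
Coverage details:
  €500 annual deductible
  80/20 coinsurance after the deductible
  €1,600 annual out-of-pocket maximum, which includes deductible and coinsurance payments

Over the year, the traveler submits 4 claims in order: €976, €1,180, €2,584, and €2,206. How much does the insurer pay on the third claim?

€2,067.20

#1 (€976): deductible takes €500, €476 remains; traveler's 20% is €95.20. Traveler owes €595.20 (running OOP €595.20). Plan pays €976 − €595.20 = €380.80.
#2 (€1,180): 20% coinsurance on €1,180 = €236. Traveler owes €236 (running OOP €831.20). Insurer: €1,180 − €236 = €944.
#3 (€2,584): 20% coinsurance on €2,584 = €516.80. Traveler owes €516.80 (running OOP €1,348). Insurer: €2,584 − €516.80 = €2,067.20.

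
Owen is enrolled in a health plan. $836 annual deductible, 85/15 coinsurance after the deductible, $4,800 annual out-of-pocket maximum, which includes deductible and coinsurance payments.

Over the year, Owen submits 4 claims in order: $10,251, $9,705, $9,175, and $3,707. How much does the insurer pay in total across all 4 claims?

Claim 1 — $10,251: $836 finishes the deductible; $9,415 goes to coinsurance; coinsurance $9,415 × 15% = $1,412.25. Patient pays $2,248.25; OOP now $2,248.25. Plan pays $10,251 − $2,248.25 = $8,002.75.
Claim 2 — $9,705: deductible already satisfied, so patient's share is 15% × $9,705 = $1,455.75. Cost to patient: $1,455.75. OOP to date $3,704. Insurer: $9,705 − $1,455.75 = $8,249.25.
Claim 3 — $9,175: deductible already satisfied, so patient's share is 15% × $9,175 = $1,376.25. That would push OOP to $5,080.25, over the $4,800 cap, so patient pays $4,800 − $3,704 = $1,096. Insurer: $9,175 − $1,096 = $8,079.
Claim 4 — $3,707: deductible met; 15% of $3,707 = $556.05. That would push OOP to $5,356.05, over the $4,800 cap, so patient pays $4,800 − $4,800 = $0. Plan pays $3,707 − $0 = $3,707.
Insurer total: $8,002.75 + $8,249.25 + $8,079 + $3,707 = $28,038.

$28,038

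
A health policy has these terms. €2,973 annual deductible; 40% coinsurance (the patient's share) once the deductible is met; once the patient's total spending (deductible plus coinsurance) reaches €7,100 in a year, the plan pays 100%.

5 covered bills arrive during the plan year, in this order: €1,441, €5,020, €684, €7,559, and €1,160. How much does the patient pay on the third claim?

€273.60

Claim 1 (€1,441): fully absorbed by the deductible. Cost to patient: €1,441. OOP to date €1,441.
Claim 2 (€5,020): €1,532 finishes the deductible; €3,488 goes to coinsurance; coinsurance €3,488 × 40% = €1,395.20. Patient pays €2,927.20; OOP now €4,368.20.
Claim 3 (€684): deductible met; 40% of €684 = €273.60. Patient pays €273.60; OOP now €4,641.80.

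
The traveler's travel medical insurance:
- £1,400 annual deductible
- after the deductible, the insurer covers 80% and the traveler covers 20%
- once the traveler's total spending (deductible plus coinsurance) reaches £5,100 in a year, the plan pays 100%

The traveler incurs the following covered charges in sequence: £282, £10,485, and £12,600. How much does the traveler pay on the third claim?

#1 (£282): fully absorbed by the deductible. Traveler owes £282 (running OOP £282).
#2 (£10,485): £1,118 finishes the deductible; £9,367 goes to coinsurance; coinsurance £9,367 × 20% = £1,873.40. Cost to traveler: £2,991.40. OOP to date £3,273.40.
#3 (£12,600): 20% coinsurance on £12,600 = £2,520. OOP would hit £5,793.40 > £5,100, so the cap limits the traveler to £5,100 − £3,273.40 = £1,826.60.

£1,826.60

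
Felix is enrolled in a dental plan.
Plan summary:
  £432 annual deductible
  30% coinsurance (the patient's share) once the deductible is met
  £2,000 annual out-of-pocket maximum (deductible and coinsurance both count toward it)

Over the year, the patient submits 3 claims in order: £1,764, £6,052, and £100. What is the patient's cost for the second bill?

£1,168.40

Claim 1 (£1,764): deductible takes £432, £1,332 remains; patient's 30% is £399.60. Cost to patient: £831.60. OOP to date £831.60.
Claim 2 (£6,052): deductible already satisfied, so patient's share is 30% × £6,052 = £1,815.60. Adding that to £831.60 gives £2,647.20, past the £2,000 cap; patient pays only £2,000 − £831.60 = £1,168.40.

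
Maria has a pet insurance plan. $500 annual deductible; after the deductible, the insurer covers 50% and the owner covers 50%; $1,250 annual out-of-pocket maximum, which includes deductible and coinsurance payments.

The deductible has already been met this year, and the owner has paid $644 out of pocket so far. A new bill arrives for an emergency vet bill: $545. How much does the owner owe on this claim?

$272.50

The deductible is already satisfied, so the full bill goes to coinsurance.
Owner's 50% share of $545 is $272.50.
Cumulative spending $644 + $272.50 = $916.50 stays under the $1,250 maximum.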